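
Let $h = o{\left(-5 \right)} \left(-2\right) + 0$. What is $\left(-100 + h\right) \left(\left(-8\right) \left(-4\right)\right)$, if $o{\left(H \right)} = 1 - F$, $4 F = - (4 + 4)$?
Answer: $-3392$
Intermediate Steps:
$F = -2$ ($F = \frac{\left(-1\right) \left(4 + 4\right)}{4} = \frac{\left(-1\right) 8}{4} = \frac{1}{4} \left(-8\right) = -2$)
$o{\left(H \right)} = 3$ ($o{\left(H \right)} = 1 - -2 = 1 + 2 = 3$)
$h = -6$ ($h = 3 \left(-2\right) + 0 = -6 + 0 = -6$)
$\left(-100 + h\right) \left(\left(-8\right) \left(-4\right)\right) = \left(-100 - 6\right) \left(\left(-8\right) \left(-4\right)\right) = \left(-106\right) 32 = -3392$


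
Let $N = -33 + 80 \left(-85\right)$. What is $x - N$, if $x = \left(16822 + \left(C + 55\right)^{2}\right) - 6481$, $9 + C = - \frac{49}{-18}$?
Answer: $\frac{6333505}{324} \approx 19548.0$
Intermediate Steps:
$C = - \frac{113}{18}$ ($C = -9 - \frac{49}{-18} = -9 - - \frac{49}{18} = -9 + \frac{49}{18} = - \frac{113}{18} \approx -6.2778$)
$x = \frac{4119613}{324}$ ($x = \left(16822 + \left(- \frac{113}{18} + 55\right)^{2}\right) - 6481 = \left(16822 + \left(\frac{877}{18}\right)^{2}\right) - 6481 = \left(16822 + \frac{769129}{324}\right) - 6481 = \frac{6219457}{324} - 6481 = \frac{4119613}{324} \approx 12715.0$)
$N = -6833$ ($N = -33 - 6800 = -6833$)
$x - N = \frac{4119613}{324} - -6833 = \frac{4119613}{324} + 6833 = \frac{6333505}{324}$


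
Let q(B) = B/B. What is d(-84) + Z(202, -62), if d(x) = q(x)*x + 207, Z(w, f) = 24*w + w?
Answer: 5173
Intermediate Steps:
q(B) = 1
Z(w, f) = 25*w
d(x) = 207 + x (d(x) = 1*x + 207 = x + 207 = 207 + x)
d(-84) + Z(202, -62) = (207 - 84) + 25*202 = 123 + 5050 = 5173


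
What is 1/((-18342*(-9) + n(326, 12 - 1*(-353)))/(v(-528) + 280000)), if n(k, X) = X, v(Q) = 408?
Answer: 280408/165443 ≈ 1.6949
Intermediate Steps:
1/((-18342*(-9) + n(326, 12 - 1*(-353)))/(v(-528) + 280000)) = 1/((-18342*(-9) + (12 - 1*(-353)))/(408 + 280000)) = 1/((165078 + (12 + 353))/280408) = 1/((165078 + 365)*(1/280408)) = 1/(165443*(1/280408)) = 1/(165443/280408) = 280408/165443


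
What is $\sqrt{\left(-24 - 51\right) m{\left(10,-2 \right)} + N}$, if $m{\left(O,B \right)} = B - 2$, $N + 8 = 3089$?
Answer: $7 \sqrt{69} \approx 58.146$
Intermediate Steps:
$N = 3081$ ($N = -8 + 3089 = 3081$)
$m{\left(O,B \right)} = -2 + B$
$\sqrt{\left(-24 - 51\right) m{\left(10,-2 \right)} + N} = \sqrt{\left(-24 - 51\right) \left(-2 - 2\right) + 3081} = \sqrt{\left(-75\right) \left(-4\right) + 3081} = \sqrt{300 + 3081} = \sqrt{3381} = 7 \sqrt{69}$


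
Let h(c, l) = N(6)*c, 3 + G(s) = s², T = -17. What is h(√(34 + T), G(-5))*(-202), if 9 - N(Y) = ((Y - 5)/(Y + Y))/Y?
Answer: -65347*√17/36 ≈ -7484.2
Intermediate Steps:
G(s) = -3 + s²
N(Y) = 9 - (-5 + Y)/(2*Y²) (N(Y) = 9 - (Y - 5)/(Y + Y)/Y = 9 - (-5 + Y)/((2*Y))/Y = 9 - (-5 + Y)*(1/(2*Y))/Y = 9 - (-5 + Y)/(2*Y)/Y = 9 - (-5 + Y)/(2*Y²))
h(c, l) = 647*c/72 (h(c, l) = ((½)*(5 - 1*6 + 18*6²)/6²)*c = ((½)*(1/36)*(5 - 6 + 18*36))*c = ((½)*(1/36)*(5 - 6 + 648))*c = ((½)*(1/36)*647)*c = 647*c/72)
h(√(34 + T), G(-5))*(-202) = (647*√(34 - 17)/72)*(-202) = (647*√17/72)*(-202) = -65347*√17/36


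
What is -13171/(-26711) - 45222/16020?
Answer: -166154237/71318370 ≈ -2.3298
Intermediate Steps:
-13171/(-26711) - 45222/16020 = -13171*(-1/26711) - 45222*1/16020 = 13171/26711 - 7537/2670 = -166154237/71318370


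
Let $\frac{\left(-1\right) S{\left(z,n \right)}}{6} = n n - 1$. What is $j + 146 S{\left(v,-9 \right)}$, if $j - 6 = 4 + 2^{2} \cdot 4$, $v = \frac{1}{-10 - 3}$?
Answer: $-70054$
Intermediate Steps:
$v = - \frac{1}{13}$ ($v = \frac{1}{-13} = - \frac{1}{13} \approx -0.076923$)
$S{\left(z,n \right)} = 6 - 6 n^{2}$ ($S{\left(z,n \right)} = - 6 \left(n n - 1\right) = - 6 \left(n^{2} - 1\right) = - 6 \left(-1 + n^{2}\right) = 6 - 6 n^{2}$)
$j = 26$ ($j = 6 + \left(4 + 2^{2} \cdot 4\right) = 6 + \left(4 + 4 \cdot 4\right) = 6 + \left(4 + 16\right) = 6 + 20 = 26$)
$j + 146 S{\left(v,-9 \right)} = 26 + 146 \left(6 - 6 \left(-9\right)^{2}\right) = 26 + 146 \left(6 - 486\right) = 26 + 146 \left(-480\right) = 26 - 70080 = -70054$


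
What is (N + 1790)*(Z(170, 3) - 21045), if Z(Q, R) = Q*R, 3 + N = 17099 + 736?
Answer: -402937770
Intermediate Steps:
N = 17832 (N = -3 + (17099 + 736) = -3 + 17835 = 17832)
(N + 1790)*(Z(170, 3) - 21045) = (17832 + 1790)*(170*3 - 21045) = 19622*(510 - 21045) = 19622*(-20535) = -402937770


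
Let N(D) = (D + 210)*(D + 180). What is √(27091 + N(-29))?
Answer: √54422 ≈ 233.29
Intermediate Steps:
N(D) = (180 + D)*(210 + D) (N(D) = (210 + D)*(180 + D) = (180 + D)*(210 + D))
√(27091 + N(-29)) = √(27091 + (37800 + (-29)² + 390*(-29))) = √(27091 + (37800 + 841 - 11310)) = √(27091 + 27331) = √54422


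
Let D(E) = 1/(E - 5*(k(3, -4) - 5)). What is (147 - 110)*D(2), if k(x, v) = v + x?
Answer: 37/32 ≈ 1.1563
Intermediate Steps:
D(E) = 1/(30 + E) (D(E) = 1/(E - 5*((-4 + 3) - 5)) = 1/(E - 5*(-1 - 5)) = 1/(E - 5*(-6)) = 1/(E + 30) = 1/(30 + E))
(147 - 110)*D(2) = (147 - 110)/(30 + 2) = 37/32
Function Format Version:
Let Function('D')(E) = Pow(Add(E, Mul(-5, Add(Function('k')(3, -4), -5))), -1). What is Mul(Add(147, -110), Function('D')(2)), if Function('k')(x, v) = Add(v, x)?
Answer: Rational(37, 32) ≈ 1.1563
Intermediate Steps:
Function('D')(E) = Pow(Add(30, E), -1) (Function('D')(E) = Pow(Add(E, Mul(-5, Add(Add(-4, 3), -5))), -1) = Pow(Add(E, Mul(-5, Add(-1, -5))), -1) = Pow(Add(E, Mul(-5, -6)), -1) = Pow(Add(E, 30), -1) = Pow(Add(30, E), -1))
Mul(Add(147, -110), Function('D')(2)) = Mul(Add(147, -110), Pow(Add(30, 2), -1)) = Mul(37, Pow(32, -1)) = Mul(37, Rational(1, 32)) = Rational(37, 32)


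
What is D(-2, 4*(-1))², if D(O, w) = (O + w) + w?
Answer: 100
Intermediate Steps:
D(O, w) = O + 2*w
D(-2, 4*(-1))² = (-2 + 2*(4*(-1)))² = (-2 + 2*(-4))² = (-2 - 8)² = (-10)² = 100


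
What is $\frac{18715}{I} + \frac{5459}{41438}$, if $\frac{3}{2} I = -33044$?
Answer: $- \frac{982881059}{1369277272} \approx -0.71781$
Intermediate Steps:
$I = - \frac{66088}{3}$ ($I = \frac{2}{3} \left(-33044\right) = - \frac{66088}{3} \approx -22029.0$)
$\frac{18715}{I} + \frac{5459}{41438} = \frac{18715}{- \frac{66088}{3}} + \frac{5459}{41438} = 18715 \left(- \frac{3}{66088}\right) + 5459 \cdot \frac{1}{41438} = - \frac{56145}{66088} + \frac{5459}{41438} = - \frac{982881059}{1369277272}$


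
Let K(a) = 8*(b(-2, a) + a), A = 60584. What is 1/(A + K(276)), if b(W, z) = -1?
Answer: 1/62784 ≈ 1.5928e-5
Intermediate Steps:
K(a) = -8 + 8*a (K(a) = 8*(-1 + a) = -8 + 8*a)
1/(A + K(276)) = 1/(60584 + (-8 + 8*276)) = 1/(60584 + (-8 + 2208)) = 1/(60584 + 2200) = 1/62784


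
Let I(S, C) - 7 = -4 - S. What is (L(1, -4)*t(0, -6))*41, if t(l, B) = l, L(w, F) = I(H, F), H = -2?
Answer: 0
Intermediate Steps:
I(S, C) = 3 - S (I(S, C) = 7 + (-4 - S) = 3 - S)
L(w, F) = 5 (L(w, F) = 3 - 1*(-2) = 3 + 2 = 5)
(L(1, -4)*t(0, -6))*41 = (5*0)*41 = 0*41 = 0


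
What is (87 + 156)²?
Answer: 59049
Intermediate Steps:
(87 + 156)² = 243² = 59049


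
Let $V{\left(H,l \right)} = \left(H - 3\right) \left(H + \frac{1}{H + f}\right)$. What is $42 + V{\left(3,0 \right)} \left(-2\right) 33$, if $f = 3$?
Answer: $42$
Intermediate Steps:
$V{\left(H,l \right)} = \left(-3 + H\right) \left(H + \frac{1}{3 + H}\right)$ ($V{\left(H,l \right)} = \left(H - 3\right) \left(H + \frac{1}{H + 3}\right) = \left(-3 + H\right) \left(H + \frac{1}{3 + H}\right)$)
$42 + V{\left(3,0 \right)} \left(-2\right) 33 = 42 + \frac{-3 + 3^{3} - 24}{3 + 3} \left(-2\right) 33 = 42 + \frac{-3 + 27 - 24}{6} \left(-2\right) 33 = 42 + \frac{1}{6} \cdot 0 \left(-2\right) 33 = 42 + 0 \left(-2\right) 33 = 42 + 0 \cdot 33 = 42 + 0 = 42$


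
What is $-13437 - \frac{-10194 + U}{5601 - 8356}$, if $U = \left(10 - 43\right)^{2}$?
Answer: $- \frac{7405608}{551} \approx -13440.0$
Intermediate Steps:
$U = 1089$ ($U = \left(-33\right)^{2} = 1089$)
$-13437 - \frac{-10194 + U}{5601 - 8356} = -13437 - \frac{-10194 + 1089}{5601 - 8356} = -13437 - - \frac{9105}{-2755} = -13437 - \left(-9105\right) \left(- \frac{1}{2755}\right) = -13437 - \frac{1821}{551} = - \frac{7405608}{551}$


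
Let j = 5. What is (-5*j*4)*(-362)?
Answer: 36200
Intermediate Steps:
(-5*j*4)*(-362) = (-5*5*4)*(-362) = -25*4*(-362) = -100*(-362) = 36200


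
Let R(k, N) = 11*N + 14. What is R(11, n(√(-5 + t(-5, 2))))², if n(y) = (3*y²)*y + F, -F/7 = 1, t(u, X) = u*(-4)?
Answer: 3679344 - 62370*√15 ≈ 3.4378e+6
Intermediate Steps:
t(u, X) = -4*u
F = -7 (F = -7*1 = -7)
n(y) = -7 + 3*y³ (n(y) = (3*y²)*y - 7 = 3*y³ - 7 = -7 + 3*y³)
R(k, N) = 14 + 11*N
R(11, n(√(-5 + t(-5, 2))))² = (14 + 11*(-7 + 3*(√(-5 - 4*(-5)))³))² = (14 + 11*(-7 + 3*(√(-5 + 20))³))² = (14 + 11*(-7 + 3*(√15)³))² = (14 + 11*(-7 + 3*(15*√15)))² = (14 + 11*(-7 + 45*√15))² = (14 + (-77 + 495*√15))² = (-63 + 495*√15)²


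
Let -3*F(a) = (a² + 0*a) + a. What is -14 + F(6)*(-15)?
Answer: 196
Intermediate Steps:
F(a) = -a/3 - a²/3 (F(a) = -((a² + 0*a) + a)/3 = -((a² + 0) + a)/3 = -(a² + a)/3 = -(a + a²)/3 = -a/3 - a²/3)
-14 + F(6)*(-15) = -14 - ⅓*6*(1 + 6)*(-15) = -14 - ⅓*6*7*(-15) = -14 - 14*(-15) = -14 + 210 = 196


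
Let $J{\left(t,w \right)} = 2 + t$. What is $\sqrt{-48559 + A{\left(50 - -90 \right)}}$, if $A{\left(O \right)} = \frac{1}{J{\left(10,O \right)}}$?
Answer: $\frac{i \sqrt{1748121}}{6} \approx 220.36 i$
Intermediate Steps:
$A{\left(O \right)} = \frac{1}{12}$ ($A{\left(O \right)} = \frac{1}{2 + 10} = \frac{1}{12}$)
$\sqrt{-48559 + A{\left(50 - -90 \right)}} = \sqrt{-48559 + \frac{1}{12}} = \sqrt{- \frac{582707}{12}} = \frac{i \sqrt{1748121}}{6}$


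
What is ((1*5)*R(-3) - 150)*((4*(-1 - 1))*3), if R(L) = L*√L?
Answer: 3600 + 360*I*√3 ≈ 3600.0 + 623.54*I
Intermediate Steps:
R(L) = L^(3/2)
((1*5)*R(-3) - 150)*((4*(-1 - 1))*3) = ((1*5)*(-3)^(3/2) - 150)*((4*(-1 - 1))*3) = (5*(-3*I*√3) - 150)*((4*(-2))*3) = (-15*I*√3 - 150)*(-8*3) = (-150 - 15*I*√3)*(-24) = 3600 + 360*I*√3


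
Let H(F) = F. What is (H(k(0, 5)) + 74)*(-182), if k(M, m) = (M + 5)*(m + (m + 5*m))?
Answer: -45318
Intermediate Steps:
k(M, m) = 7*m*(5 + M) (k(M, m) = (5 + M)*(m + 6*m) = (5 + M)*(7*m) = 7*m*(5 + M))
(H(k(0, 5)) + 74)*(-182) = (7*5*(5 + 0) + 74)*(-182) = (7*5*5 + 74)*(-182) = (175 + 74)*(-182) = 249*(-182) = -45318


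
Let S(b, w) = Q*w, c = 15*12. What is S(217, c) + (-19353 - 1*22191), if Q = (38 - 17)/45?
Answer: -41460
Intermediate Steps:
c = 180
Q = 7/15 (Q = 21*(1/45) = 7/15 ≈ 0.46667)
S(b, w) = 7*w/15
S(217, c) + (-19353 - 1*22191) = (7/15)*180 + (-19353 - 1*22191) = 84 + (-19353 - 22191) = 84 - 41544 = -41460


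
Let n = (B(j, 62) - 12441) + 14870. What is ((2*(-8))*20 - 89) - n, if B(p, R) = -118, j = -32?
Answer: -2720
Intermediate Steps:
n = 2311 (n = (-118 - 12441) + 14870 = -12559 + 14870 = 2311)
((2*(-8))*20 - 89) - n = ((2*(-8))*20 - 89) - 1*2311 = (-16*20 - 89) - 2311 = (-320 - 89) - 2311 = -409 - 2311 = -2720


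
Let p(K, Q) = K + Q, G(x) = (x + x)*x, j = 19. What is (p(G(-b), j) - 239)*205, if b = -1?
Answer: -44690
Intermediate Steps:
G(x) = 2*x² (G(x) = (2*x)*x = 2*x²)
(p(G(-b), j) - 239)*205 = ((2*(-1*(-1))² + 19) - 239)*205 = ((2*1² + 19) - 239)*205 = ((2*1 + 19) - 239)*205 = ((2 + 19) - 239)*205 = (21 - 239)*205 = -218*205 = -44690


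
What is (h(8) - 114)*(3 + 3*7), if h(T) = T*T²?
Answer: 9552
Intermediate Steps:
h(T) = T³
(h(8) - 114)*(3 + 3*7) = (8³ - 114)*(3 + 3*7) = (512 - 114)*(3 + 21) = 398*24 = 9552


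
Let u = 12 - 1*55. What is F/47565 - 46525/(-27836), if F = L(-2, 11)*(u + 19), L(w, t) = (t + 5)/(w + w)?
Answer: 738544627/441339780 ≈ 1.6734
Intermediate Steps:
u = -43 (u = 12 - 55 = -43)
L(w, t) = (5 + t)/(2*w) (L(w, t) = (5 + t)/((2*w)) = (5 + t)*(1/(2*w)) = (5 + t)/(2*w))
F = 96 (F = ((½)*(5 + 11)/(-2))*(-43 + 19) = ((½)*(-½)*16)*(-24) = -4*(-24) = 96)
F/47565 - 46525/(-27836) = 96/47565 - 46525/(-27836) = 96*(1/47565) - 46525*(-1/27836) = 32/15855 + 46525/27836 = 738544627/441339780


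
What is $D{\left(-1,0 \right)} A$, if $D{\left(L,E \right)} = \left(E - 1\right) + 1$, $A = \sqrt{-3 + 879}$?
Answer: $0$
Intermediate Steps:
$A = 2 \sqrt{219}$ ($A = \sqrt{876} = 2 \sqrt{219} \approx 29.597$)
$D{\left(L,E \right)} = E$ ($D{\left(L,E \right)} = \left(-1 + E\right) + 1 = E$)
$D{\left(-1,0 \right)} A = 0 \cdot 2 \sqrt{219} = 0$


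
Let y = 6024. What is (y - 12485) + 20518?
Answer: 14057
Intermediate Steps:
(y - 12485) + 20518 = (6024 - 12485) + 20518 = -6461 + 20518 = 14057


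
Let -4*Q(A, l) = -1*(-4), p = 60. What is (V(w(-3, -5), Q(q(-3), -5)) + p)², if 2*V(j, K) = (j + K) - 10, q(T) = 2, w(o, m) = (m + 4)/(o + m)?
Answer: 762129/256 ≈ 2977.1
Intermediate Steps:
w(o, m) = (4 + m)/(m + o)
Q(A, l) = -1 (Q(A, l) = -(-1)*(-4)/4 = -¼*4 = -1)
V(j, K) = -5 + K/2 + j/2 (V(j, K) = ((j + K) - 10)/2 = ((K + j) - 10)/2 = (-10 + K + j)/2 = -5 + K/2 + j/2)
(V(w(-3, -5), Q(q(-3), -5)) + p)² = ((-5 + (½)*(-1) + ((4 - 5)/(-5 - 3))/2) + 60)² = ((-5 - ½ + (-1/(-8))/2) + 60)² = ((-5 - ½ + (-⅛*(-1))/2) + 60)² = ((-5 - ½ + (½)*(⅛)) + 60)² = ((-5 - ½ + 1/16) + 60)² = (-87/16 + 60)² = (873/16)² = 762129/256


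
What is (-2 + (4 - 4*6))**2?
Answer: 484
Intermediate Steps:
(-2 + (4 - 4*6))**2 = (-2 + (4 - 24))**2 = (-2 - 20)**2 = (-22)**2 = 484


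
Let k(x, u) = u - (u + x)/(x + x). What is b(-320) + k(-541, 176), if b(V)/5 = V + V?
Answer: -3272333/1082 ≈ -3024.3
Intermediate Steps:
k(x, u) = u - (u + x)/(2*x)
b(V) = 10*V (b(V) = 5*(V + V) = 5*(2*V) = 10*V)
b(-320) + k(-541, 176) = 10*(-320) + (-½ + 176 - ½*176/(-541)) = -3200 + (-½ + 176 - ½*176*(-1/541)) = -3200 + (-½ + 176 + 88/541) = -3200 + 190067/1082 = -3272333/1082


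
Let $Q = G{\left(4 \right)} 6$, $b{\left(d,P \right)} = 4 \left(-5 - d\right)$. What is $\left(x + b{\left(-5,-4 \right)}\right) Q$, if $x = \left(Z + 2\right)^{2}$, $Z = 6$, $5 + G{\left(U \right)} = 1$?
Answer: $-1536$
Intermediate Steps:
$G{\left(U \right)} = -4$ ($G{\left(U \right)} = -5 + 1 = -4$)
$b{\left(d,P \right)} = -20 - 4 d$
$x = 64$ ($x = \left(6 + 2\right)^{2} = 8^{2} = 64$)
$Q = -24$ ($Q = \left(-4\right) 6 = -24$)
$\left(x + b{\left(-5,-4 \right)}\right) Q = \left(64 - 0\right) \left(-24\right) = \left(64 + \left(-20 + 20\right)\right) \left(-24\right) = \left(64 + 0\right) \left(-24\right) = 64 \left(-24\right) = -1536$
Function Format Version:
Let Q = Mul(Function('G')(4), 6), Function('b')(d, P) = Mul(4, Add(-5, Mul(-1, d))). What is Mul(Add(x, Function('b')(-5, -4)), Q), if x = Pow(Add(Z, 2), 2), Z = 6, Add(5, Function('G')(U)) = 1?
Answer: -1536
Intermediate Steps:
Function('G')(U) = -4 (Function('G')(U) = Add(-5, 1) = -4)
Function('b')(d, P) = Add(-20, Mul(-4, d))
x = 64 (x = Pow(Add(6, 2), 2) = Pow(8, 2) = 64)
Q = -24 (Q = Mul(-4, 6) = -24)
Mul(Add(x, Function('b')(-5, -4)), Q) = Mul(Add(64, Add(-20, Mul(-4, -5))), -24) = Mul(Add(64, Add(-20, 20)), -24) = Mul(Add(64, 0), -24) = Mul(64, -24) = -1536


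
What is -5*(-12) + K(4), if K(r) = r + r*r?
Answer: 80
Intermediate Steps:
K(r) = r + r²
-5*(-12) + K(4) = -5*(-12) + 4*(1 + 4) = 60 + 4*5 = 60 + 20 = 80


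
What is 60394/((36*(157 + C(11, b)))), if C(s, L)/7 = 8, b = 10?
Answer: 30197/3834 ≈ 7.8761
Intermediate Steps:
C(s, L) = 56 (C(s, L) = 7*8 = 56)
60394/((36*(157 + C(11, b)))) = 60394/((36*(157 + 56))) = 60394/((36*213)) = 60394/7668 = 60394*(1/7668) = 30197/3834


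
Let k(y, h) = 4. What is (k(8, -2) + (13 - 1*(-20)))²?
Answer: 1369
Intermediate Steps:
(k(8, -2) + (13 - 1*(-20)))² = (4 + (13 - 1*(-20)))² = (4 + (13 + 20))² = (4 + 33)² = 37² = 1369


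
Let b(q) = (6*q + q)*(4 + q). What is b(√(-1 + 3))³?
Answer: 68600 + 60368*√2 ≈ 1.5397e+5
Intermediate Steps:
b(q) = 7*q*(4 + q) (b(q) = (7*q)*(4 + q) = 7*q*(4 + q))
b(√(-1 + 3))³ = (7*√(-1 + 3)*(4 + √(-1 + 3)))³ = (7*√2*(4 + √2))³ = 686*√2*(4 + √2)³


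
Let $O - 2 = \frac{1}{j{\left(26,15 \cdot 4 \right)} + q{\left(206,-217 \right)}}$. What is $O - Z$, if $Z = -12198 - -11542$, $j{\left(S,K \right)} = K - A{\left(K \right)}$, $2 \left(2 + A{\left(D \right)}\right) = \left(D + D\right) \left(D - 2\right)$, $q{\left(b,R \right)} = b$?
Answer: $\frac{2113495}{3212} \approx 658.0$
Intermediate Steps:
$A{\left(D \right)} = -2 + D \left(-2 + D\right)$ ($A{\left(D \right)} = -2 + \frac{\left(D + D\right) \left(D - 2\right)}{2} = -2 + \frac{2 D \left(-2 + D\right)}{2} = -2 + D \left(-2 + D\right)$)
$j{\left(S,K \right)} = 2 - K^{2} + 3 K$ ($j{\left(S,K \right)} = K - \left(-2 + K^{2} - 2 K\right) = K + \left(2 - K^{2} + 2 K\right) = 2 - K^{2} + 3 K$)
$Z = -656$ ($Z = -12198 + 11542 = -656$)
$O = \frac{6423}{3212}$ ($O = 2 + \frac{1}{\left(2 - \left(15 \cdot 4\right)^{2} + 3 \cdot 15 \cdot 4\right) + 206} = 2 + \frac{1}{\left(2 - 60^{2} + 3 \cdot 60\right) + 206} = 2 + \frac{1}{\left(2 - 3600 + 180\right) + 206} = 2 + \frac{1}{-3418 + 206} = 2 + \frac{1}{-3212} = 2 - \frac{1}{3212} = \frac{6423}{3212} \approx 1.9997$)
$O - Z = \frac{6423}{3212} - -656 = \frac{6423}{3212} + 656 = \frac{2113495}{3212}$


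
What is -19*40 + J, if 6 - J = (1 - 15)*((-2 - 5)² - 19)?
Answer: -334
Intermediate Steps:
J = 426 (J = 6 - (1 - 15)*((-2 - 5)² - 19) = 6 - (-14)*((-7)² - 19) = 6 - (-14)*(49 - 19) = 6 - (-14)*30 = 6 - 1*(-420) = 6 + 420 = 426)
-19*40 + J = -19*40 + 426 = -760 + 426 = -334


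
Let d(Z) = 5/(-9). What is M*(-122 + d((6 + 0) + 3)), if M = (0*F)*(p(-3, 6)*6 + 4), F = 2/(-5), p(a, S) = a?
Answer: 0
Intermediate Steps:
d(Z) = -5/9 (d(Z) = 5*(-⅑) = -5/9)
F = -⅖ (F = 2*(-⅕) = -⅖ ≈ -0.40000)
M = 0 (M = (0*(-⅖))*(-3*6 + 4) = 0*(-18 + 4) = 0*(-14) = 0)
M*(-122 + d((6 + 0) + 3)) = 0*(-122 - 5/9) = 0*(-1103/9) = 0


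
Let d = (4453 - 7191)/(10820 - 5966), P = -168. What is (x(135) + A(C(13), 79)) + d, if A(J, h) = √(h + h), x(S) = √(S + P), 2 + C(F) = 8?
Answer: -1369/2427 + √158 + I*√33 ≈ 12.006 + 5.7446*I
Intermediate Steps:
C(F) = 6 (C(F) = -2 + 8 = 6)
x(S) = √(-168 + S) (x(S) = √(S - 168) = √(-168 + S))
d = -1369/2427 (d = -2738/4854 = -2738*1/4854 = -1369/2427 ≈ -0.56407)
A(J, h) = √2*√h (A(J, h) = √(2*h) = √2*√h)
(x(135) + A(C(13), 79)) + d = (√(-168 + 135) + √2*√79) - 1369/2427 = (√(-33) + √158) - 1369/2427 = (I*√33 + √158) - 1369/2427 = (√158 + I*√33) - 1369/2427 = -1369/2427 + √158 + I*√33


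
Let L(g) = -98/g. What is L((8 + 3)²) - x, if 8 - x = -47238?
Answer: -5716864/121 ≈ -47247.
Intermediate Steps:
x = 47246 (x = 8 - 1*(-47238) = 8 + 47238 = 47246)
L((8 + 3)²) - x = -98/(8 + 3)² - 1*47246 = -98/(11²) - 47246 = -98/121 - 47246 = -5716864/121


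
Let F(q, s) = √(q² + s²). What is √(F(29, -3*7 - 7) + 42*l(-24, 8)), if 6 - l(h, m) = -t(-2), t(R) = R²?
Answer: √(420 + 5*√65) ≈ 21.455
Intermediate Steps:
l(h, m) = 10 (l(h, m) = 6 - (-1)*(-2)² = 6 - (-1)*4 = 6 - 1*(-4) = 6 + 4 = 10)
√(F(29, -3*7 - 7) + 42*l(-24, 8)) = √(√(29² + (-3*7 - 7)²) + 42*10) = √(√(841 + (-21 - 7)²) + 420) = √(√(841 + (-28)²) + 420) = √(√(841 + 784) + 420) = √(√1625 + 420) = √(5*√65 + 420) = √(420 + 5*√65)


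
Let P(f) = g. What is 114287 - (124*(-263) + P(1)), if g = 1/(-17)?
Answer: 2497284/17 ≈ 1.4690e+5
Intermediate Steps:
g = -1/17 ≈ -0.058824
P(f) = -1/17
114287 - (124*(-263) + P(1)) = 114287 - (124*(-263) - 1/17) = 114287 - (-32612 - 1/17) = 114287 - 1*(-554405/17) = 114287 + 554405/17 = 2497284/17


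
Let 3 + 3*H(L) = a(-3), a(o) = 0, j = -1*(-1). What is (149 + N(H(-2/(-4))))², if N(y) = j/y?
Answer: 21904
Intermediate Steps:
j = 1
H(L) = -1 (H(L) = -1 + (⅓)*0 = -1 + 0 = -1)
N(y) = 1/y
(149 + N(H(-2/(-4))))² = (149 + 1/(-1))² = (149 - 1)² = 148² = 21904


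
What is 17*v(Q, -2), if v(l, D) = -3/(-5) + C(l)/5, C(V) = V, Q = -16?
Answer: -221/5 ≈ -44.200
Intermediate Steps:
v(l, D) = ⅗ + l/5 (v(l, D) = -3/(-5) + l/5 = -3*(-⅕) + l*(⅕) = ⅗ + l/5)
17*v(Q, -2) = 17*(⅗ + (⅕)*(-16)) = 17*(⅗ - 16/5) = 17*(-13/5) = -221/5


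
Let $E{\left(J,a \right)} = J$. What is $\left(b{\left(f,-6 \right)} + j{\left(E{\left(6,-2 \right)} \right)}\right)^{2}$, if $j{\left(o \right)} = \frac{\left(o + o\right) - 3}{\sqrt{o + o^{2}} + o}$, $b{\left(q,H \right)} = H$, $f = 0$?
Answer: $\frac{639}{2} - 45 \sqrt{42} \approx 27.867$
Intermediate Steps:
$j{\left(o \right)} = \frac{-3 + 2 o}{o + \sqrt{o + o^{2}}}$ ($j{\left(o \right)} = \frac{2 o - 3}{o + \sqrt{o + o^{2}}} = \frac{-3 + 2 o}{o + \sqrt{o + o^{2}}}$)
$\left(b{\left(f,-6 \right)} + j{\left(E{\left(6,-2 \right)} \right)}\right)^{2} = \left(-6 + \frac{-3 + 2 \cdot 6}{6 + \sqrt{6 \left(1 + 6\right)}}\right)^{2} = \left(-6 + \frac{-3 + 12}{6 + \sqrt{6 \cdot 7}}\right)^{2} = \left(-6 + \frac{1}{6 + \sqrt{42}} \cdot 9\right)^{2} = \left(-6 + \frac{9}{6 + \sqrt{42}}\right)^{2}$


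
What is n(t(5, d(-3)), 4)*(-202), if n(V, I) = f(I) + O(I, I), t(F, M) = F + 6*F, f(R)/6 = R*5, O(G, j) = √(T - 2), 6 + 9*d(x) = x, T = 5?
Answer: -24240 - 202*√3 ≈ -24590.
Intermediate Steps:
d(x) = -⅔ + x/9
O(G, j) = √3 (O(G, j) = √(5 - 2) = √3)
f(R) = 30*R (f(R) = 6*(R*5) = 6*(5*R) = 30*R)
t(F, M) = 7*F
n(V, I) = √3 + 30*I (n(V, I) = 30*I + √3 = √3 + 30*I)
n(t(5, d(-3)), 4)*(-202) = (√3 + 30*4)*(-202) = (√3 + 120)*(-202) = (120 + √3)*(-202) = -24240 - 202*√3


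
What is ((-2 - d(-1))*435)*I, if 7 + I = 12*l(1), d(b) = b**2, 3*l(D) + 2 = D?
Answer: 14355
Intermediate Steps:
l(D) = -2/3 + D/3
I = -11 (I = -7 + 12*(-2/3 + (1/3)*1) = -7 + 12*(-2/3 + 1/3) = -7 + 12*(-1/3) = -7 - 4 = -11)
((-2 - d(-1))*435)*I = ((-2 - 1*(-1)**2)*435)*(-11) = ((-2 - 1*1)*435)*(-11) = ((-2 - 1)*435)*(-11) = -3*435*(-11) = -1305*(-11) = 14355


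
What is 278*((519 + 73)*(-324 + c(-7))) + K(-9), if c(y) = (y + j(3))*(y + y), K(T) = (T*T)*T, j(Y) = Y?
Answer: -44107097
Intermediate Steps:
K(T) = T**3 (K(T) = T**2*T = T**3)
c(y) = 2*y*(3 + y) (c(y) = (y + 3)*(y + y) = (3 + y)*(2*y) = 2*y*(3 + y))
278*((519 + 73)*(-324 + c(-7))) + K(-9) = 278*((519 + 73)*(-324 + 2*(-7)*(3 - 7))) + (-9)**3 = 278*(592*(-324 + 2*(-7)*(-4))) - 729 = 278*(592*(-324 + 56)) - 729 = 278*(592*(-268)) - 729 = 278*(-158656) - 729 = -44106368 - 729 = -44107097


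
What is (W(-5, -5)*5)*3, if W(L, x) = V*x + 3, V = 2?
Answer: -105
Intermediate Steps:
W(L, x) = 3 + 2*x (W(L, x) = 2*x + 3 = 3 + 2*x)
(W(-5, -5)*5)*3 = ((3 + 2*(-5))*5)*3 = ((3 - 10)*5)*3 = -7*5*3 = -35*3 = -105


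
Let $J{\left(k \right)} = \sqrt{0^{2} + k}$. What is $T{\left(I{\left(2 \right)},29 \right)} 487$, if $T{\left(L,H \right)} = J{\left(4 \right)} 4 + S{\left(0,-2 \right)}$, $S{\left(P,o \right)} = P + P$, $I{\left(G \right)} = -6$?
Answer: $3896$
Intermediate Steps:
$S{\left(P,o \right)} = 2 P$
$J{\left(k \right)} = \sqrt{k}$ ($J{\left(k \right)} = \sqrt{0 + k} = \sqrt{k}$)
$T{\left(L,H \right)} = 8$ ($T{\left(L,H \right)} = \sqrt{4} \cdot 4 + 2 \cdot 0 = 2 \cdot 4 + 0 = 8 + 0 = 8$)
$T{\left(I{\left(2 \right)},29 \right)} 487 = 8 \cdot 487 = 3896$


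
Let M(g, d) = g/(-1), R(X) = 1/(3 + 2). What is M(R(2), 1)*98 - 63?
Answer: -413/5 ≈ -82.600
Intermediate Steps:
R(X) = ⅕ (R(X) = 1/5 = ⅕)
M(g, d) = -g (M(g, d) = g*(-1) = -g)
M(R(2), 1)*98 - 63 = -1*⅕*98 - 63 = -⅕*98 - 63 = -98/5 - 63 = -413/5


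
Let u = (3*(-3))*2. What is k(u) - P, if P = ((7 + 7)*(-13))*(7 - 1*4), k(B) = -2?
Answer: 544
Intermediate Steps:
u = -18 (u = -9*2 = -18)
P = -546 (P = (14*(-13))*(7 - 4) = -182*3 = -546)
k(u) - P = -2 - 1*(-546) = -2 + 546 = 544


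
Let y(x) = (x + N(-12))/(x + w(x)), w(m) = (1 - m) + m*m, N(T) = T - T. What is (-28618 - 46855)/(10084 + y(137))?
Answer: -1416628210/189276817 ≈ -7.4844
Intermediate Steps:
N(T) = 0
w(m) = 1 + m**2 - m (w(m) = (1 - m) + m**2 = 1 + m**2 - m)
y(x) = x/(1 + x**2) (y(x) = (x + 0)/(x + (1 + x**2 - x)) = x/(1 + x**2))
(-28618 - 46855)/(10084 + y(137)) = (-28618 - 46855)/(10084 + 137/(1 + 137**2)) = -75473/(10084 + 137/(1 + 18769)) = -75473/(10084 + 137/18770) = -75473/189276817/18770 = -75473*18770/189276817 = -1416628210/189276817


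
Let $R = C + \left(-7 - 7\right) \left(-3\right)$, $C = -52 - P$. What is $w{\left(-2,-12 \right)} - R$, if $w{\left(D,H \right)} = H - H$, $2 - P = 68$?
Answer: $-56$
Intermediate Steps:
$P = -66$ ($P = 2 - 68 = -66$)
$w{\left(D,H \right)} = 0$
$C = 14$ ($C = -52 - -66 = -52 + 66 = 14$)
$R = 56$ ($R = 14 + \left(-7 - 7\right) \left(-3\right) = 14 - -42 = 14 + 42 = 56$)
$w{\left(-2,-12 \right)} - R = 0 - 56 = -56$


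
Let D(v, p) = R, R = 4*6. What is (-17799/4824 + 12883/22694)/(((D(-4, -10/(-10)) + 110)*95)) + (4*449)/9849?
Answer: 296089674707/1625898921360 ≈ 0.18211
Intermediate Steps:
R = 24
D(v, p) = 24
(-17799/4824 + 12883/22694)/(((D(-4, -10/(-10)) + 110)*95)) + (4*449)/9849 = (-17799/4824 + 12883/22694)/(((24 + 110)*95)) + (4*449)/9849 = (-17799*1/4824 + 12883*(1/22694))/((134*95)) + 1796*(1/9849) = (-5933/1608 + 12883/22694)/12730 + 1796/9849 = -56963819/18245976*1/12730 + 1796/9849 = -56963819/232271274480 + 1796/9849 = 296089674707/1625898921360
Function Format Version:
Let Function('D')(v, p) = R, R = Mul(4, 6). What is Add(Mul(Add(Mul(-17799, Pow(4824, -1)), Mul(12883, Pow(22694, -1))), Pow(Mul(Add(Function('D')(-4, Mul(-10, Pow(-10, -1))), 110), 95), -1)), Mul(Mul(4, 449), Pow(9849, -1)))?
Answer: Rational(296089674707, 1625898921360) ≈ 0.18211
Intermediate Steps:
R = 24
Function('D')(v, p) = 24
Add(Mul(Add(Mul(-17799, Pow(4824, -1)), Mul(12883, Pow(22694, -1))), Pow(Mul(Add(Function('D')(-4, Mul(-10, Pow(-10, -1))), 110), 95), -1)), Mul(Mul(4, 449), Pow(9849, -1))) = Add(Mul(Add(Mul(-17799, Pow(4824, -1)), Mul(12883, Pow(22694, -1))), Pow(Mul(Add(24, 110), 95), -1)), Mul(Mul(4, 449), Pow(9849, -1))) = Add(Mul(Add(Mul(-17799, Rational(1, 4824)), Mul(12883, Rational(1, 22694))), Pow(Mul(134, 95), -1)), Mul(1796, Rational(1, 9849))) = Add(Mul(Add(Rational(-5933, 1608), Rational(12883, 22694)), Pow(12730, -1)), Rational(1796, 9849)) = Add(Mul(Rational(-56963819, 18245976), Rational(1, 12730)), Rational(1796, 9849)) = Add(Rational(-56963819, 232271274480), Rational(1796, 9849)) = Rational(296089674707, 1625898921360)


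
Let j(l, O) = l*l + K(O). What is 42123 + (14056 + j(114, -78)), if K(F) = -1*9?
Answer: 69166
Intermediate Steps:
K(F) = -9
j(l, O) = -9 + l² (j(l, O) = l*l - 9 = l² - 9 = -9 + l²)
42123 + (14056 + j(114, -78)) = 42123 + (14056 + (-9 + 114²)) = 42123 + (14056 + (-9 + 12996)) = 42123 + (14056 + 12987) = 42123 + 27043 = 69166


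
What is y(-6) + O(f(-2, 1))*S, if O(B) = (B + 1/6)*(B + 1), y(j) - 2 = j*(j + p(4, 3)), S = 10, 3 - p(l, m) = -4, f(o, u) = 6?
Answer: 1283/3 ≈ 427.67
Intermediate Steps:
p(l, m) = 7 (p(l, m) = 3 - 1*(-4) = 3 + 4 = 7)
y(j) = 2 + j*(7 + j) (y(j) = 2 + j*(j + 7) = 2 + j*(7 + j))
O(B) = (1 + B)*(1/6 + B) (O(B) = (B + 1/6)*(1 + B) = (1/6 + B)*(1 + B) = (1 + B)*(1/6 + B))
y(-6) + O(f(-2, 1))*S = (2 + (-6)**2 + 7*(-6)) + (1/6 + 6**2 + (7/6)*6)*10 = (2 + 36 - 42) + (1/6 + 36 + 7)*10 = -4 + (259/6)*10 = -4 + 1295/3 = 1283/3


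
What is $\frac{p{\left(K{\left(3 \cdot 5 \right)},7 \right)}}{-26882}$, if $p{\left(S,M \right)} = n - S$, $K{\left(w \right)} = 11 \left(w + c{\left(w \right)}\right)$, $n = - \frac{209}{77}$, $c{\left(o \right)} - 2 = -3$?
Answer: $\frac{1097}{188174} \approx 0.0058297$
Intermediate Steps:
$c{\left(o \right)} = -1$ ($c{\left(o \right)} = 2 - 3 = -1$)
$n = - \frac{19}{7}$ ($n = \left(-209\right) \frac{1}{77} = - \frac{19}{7} \approx -2.7143$)
$K{\left(w \right)} = -11 + 11 w$ ($K{\left(w \right)} = 11 \left(w - 1\right) = 11 \left(-1 + w\right) = -11 + 11 w$)
$p{\left(S,M \right)} = - \frac{19}{7} - S$
$\frac{p{\left(K{\left(3 \cdot 5 \right)},7 \right)}}{-26882} = \frac{- \frac{19}{7} - \left(-11 + 11 \cdot 3 \cdot 5\right)}{-26882} = \left(- \frac{19}{7} - \left(-11 + 11 \cdot 15\right)\right) \left(- \frac{1}{26882}\right) = \left(- \frac{19}{7} - \left(-11 + 165\right)\right) \left(- \frac{1}{26882}\right) = \left(- \frac{19}{7} - 154\right) \left(- \frac{1}{26882}\right) = \left(- \frac{1097}{7}\right) \left(- \frac{1}{26882}\right) = \frac{1097}{188174}$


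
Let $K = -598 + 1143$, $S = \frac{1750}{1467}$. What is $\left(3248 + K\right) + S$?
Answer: $\frac{5566081}{1467} \approx 3794.2$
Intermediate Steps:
$S = \frac{1750}{1467}$ ($S = 1750 \cdot \frac{1}{1467} = \frac{1750}{1467} \approx 1.1929$)
$K = 545$
$\left(3248 + K\right) + S = \left(3248 + 545\right) + \frac{1750}{1467} = 3793 + \frac{1750}{1467} = \frac{5566081}{1467}$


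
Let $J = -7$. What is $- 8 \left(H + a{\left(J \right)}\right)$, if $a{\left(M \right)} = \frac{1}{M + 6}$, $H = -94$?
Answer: $760$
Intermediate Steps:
$a{\left(M \right)} = \frac{1}{6 + M}$
$- 8 \left(H + a{\left(J \right)}\right) = - 8 \left(-94 + \frac{1}{6 - 7}\right) = - 8 \left(-94 + \frac{1}{-1}\right) = - 8 \left(-94 - 1\right) = \left(-8\right) \left(-95\right) = 760$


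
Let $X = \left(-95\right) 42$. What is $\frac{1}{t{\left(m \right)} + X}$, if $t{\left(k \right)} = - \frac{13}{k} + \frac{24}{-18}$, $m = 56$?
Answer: $- \frac{168}{670583} \approx -0.00025053$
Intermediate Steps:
$t{\left(k \right)} = - \frac{4}{3} - \frac{13}{k}$ ($t{\left(k \right)} = - \frac{13}{k} + 24 \left(- \frac{1}{18}\right) = - \frac{13}{k} - \frac{4}{3} = - \frac{4}{3} - \frac{13}{k}$)
$X = -3990$
$\frac{1}{t{\left(m \right)} + X} = \frac{1}{\left(- \frac{4}{3} - \frac{13}{56}\right) - 3990} = \frac{1}{- \frac{263}{168} - 3990} = \frac{1}{- \frac{670583}{168}} = - \frac{168}{670583}$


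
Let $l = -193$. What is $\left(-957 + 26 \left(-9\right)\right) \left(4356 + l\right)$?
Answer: $-4958133$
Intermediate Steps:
$\left(-957 + 26 \left(-9\right)\right) \left(4356 + l\right) = \left(-957 + 26 \left(-9\right)\right) \left(4356 - 193\right) = \left(-957 - 234\right) 4163 = \left(-1191\right) 4163 = -4958133$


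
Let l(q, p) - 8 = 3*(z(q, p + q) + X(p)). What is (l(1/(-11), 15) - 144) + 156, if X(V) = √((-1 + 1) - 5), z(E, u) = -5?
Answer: 5 + 3*I*√5 ≈ 5.0 + 6.7082*I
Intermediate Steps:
X(V) = I*√5 (X(V) = √(0 - 5) = √(-5) = I*√5)
l(q, p) = -7 + 3*I*√5 (l(q, p) = 8 + 3*(-5 + I*√5) = 8 + (-15 + 3*I*√5) = -7 + 3*I*√5)
(l(1/(-11), 15) - 144) + 156 = ((-7 + 3*I*√5) - 144) + 156 = (-151 + 3*I*√5) + 156 = 5 + 3*I*√5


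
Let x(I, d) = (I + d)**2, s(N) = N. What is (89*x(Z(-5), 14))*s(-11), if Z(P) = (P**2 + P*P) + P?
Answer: -3407899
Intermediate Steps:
Z(P) = P + 2*P**2 (Z(P) = (P**2 + P**2) + P = 2*P**2 + P = P + 2*P**2)
(89*x(Z(-5), 14))*s(-11) = (89*(-5*(1 + 2*(-5)) + 14)**2)*(-11) = (89*(-5*(1 - 10) + 14)**2)*(-11) = (89*(-5*(-9) + 14)**2)*(-11) = (89*(45 + 14)**2)*(-11) = (89*59**2)*(-11) = (89*3481)*(-11) = 309809*(-11) = -3407899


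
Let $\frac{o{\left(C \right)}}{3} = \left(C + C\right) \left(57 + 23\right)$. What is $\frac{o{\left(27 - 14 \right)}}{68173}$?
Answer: $\frac{6240}{68173} \approx 0.091532$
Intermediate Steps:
$o{\left(C \right)} = 480 C$ ($o{\left(C \right)} = 3 \left(C + C\right) \left(57 + 23\right) = 3 \cdot 2 C 80 = 3 \cdot 160 C = 480 C$)
$\frac{o{\left(27 - 14 \right)}}{68173} = \frac{480 \left(27 - 14\right)}{68173} = 480 \cdot 13 \cdot \frac{1}{68173} = 6240 \cdot \frac{1}{68173} = \frac{6240}{68173}$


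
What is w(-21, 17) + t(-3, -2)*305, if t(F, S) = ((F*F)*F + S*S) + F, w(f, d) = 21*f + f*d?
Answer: -8728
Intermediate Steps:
w(f, d) = 21*f + d*f
t(F, S) = F + F³ + S² (t(F, S) = (F²*F + S²) + F = (F³ + S²) + F = F + F³ + S²)
w(-21, 17) + t(-3, -2)*305 = -21*(21 + 17) + (-3 + (-3)³ + (-2)²)*305 = -21*38 + (-3 - 27 + 4)*305 = -798 - 26*305 = -798 - 7930 = -8728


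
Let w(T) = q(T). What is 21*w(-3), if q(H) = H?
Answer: -63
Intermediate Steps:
w(T) = T
21*w(-3) = 21*(-3) = -63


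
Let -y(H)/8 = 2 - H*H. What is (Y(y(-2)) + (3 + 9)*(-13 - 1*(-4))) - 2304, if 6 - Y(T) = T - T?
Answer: -2406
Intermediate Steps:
y(H) = -16 + 8*H² (y(H) = -8*(2 - H*H) = -8*(2 - H²) = -16 + 8*H²)
Y(T) = 6 (Y(T) = 6 - (T - T) = 6 - 1*0 = 6 + 0 = 6)
(Y(y(-2)) + (3 + 9)*(-13 - 1*(-4))) - 2304 = (6 + (3 + 9)*(-13 - 1*(-4))) - 2304 = (6 + 12*(-13 + 4)) - 2304 = (6 + 12*(-9)) - 2304 = (6 - 108) - 2304 = -102 - 2304 = -2406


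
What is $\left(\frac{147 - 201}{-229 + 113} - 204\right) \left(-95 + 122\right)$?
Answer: $- \frac{318735}{58} \approx -5495.4$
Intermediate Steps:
$\left(\frac{147 - 201}{-229 + 113} - 204\right) \left(-95 + 122\right) = \left(- \frac{54}{-116} - 204\right) 27 = \left(\left(-54\right) \left(- \frac{1}{116}\right) - 204\right) 27 = \left(\frac{27}{58} - 204\right) 27 = \left(- \frac{11805}{58}\right) 27 = - \frac{318735}{58}$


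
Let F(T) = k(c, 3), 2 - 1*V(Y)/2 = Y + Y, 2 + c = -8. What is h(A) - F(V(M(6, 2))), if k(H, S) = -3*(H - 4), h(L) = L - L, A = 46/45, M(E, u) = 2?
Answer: -42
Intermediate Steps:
c = -10 (c = -2 - 8 = -10)
V(Y) = 4 - 4*Y (V(Y) = 4 - 2*(Y + Y) = 4 - 4*Y)
A = 46/45 (A = 46*(1/45) = 46/45 ≈ 1.0222)
h(L) = 0
k(H, S) = 12 - 3*H (k(H, S) = -3*(-4 + H) = 12 - 3*H)
F(T) = 42 (F(T) = 12 - 3*(-10) = 12 + 30 = 42)
h(A) - F(V(M(6, 2))) = 0 - 1*42 = 0 - 42 = -42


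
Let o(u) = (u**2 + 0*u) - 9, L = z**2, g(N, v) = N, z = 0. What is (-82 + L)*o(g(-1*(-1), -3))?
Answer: 656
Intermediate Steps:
L = 0 (L = 0**2 = 0)
o(u) = -9 + u**2 (o(u) = (u**2 + 0) - 9 = u**2 - 9 = -9 + u**2)
(-82 + L)*o(g(-1*(-1), -3)) = (-82 + 0)*(-9 + (-1*(-1))**2) = -82*(-9 + 1**2) = -82*(-9 + 1) = -82*(-8) = 656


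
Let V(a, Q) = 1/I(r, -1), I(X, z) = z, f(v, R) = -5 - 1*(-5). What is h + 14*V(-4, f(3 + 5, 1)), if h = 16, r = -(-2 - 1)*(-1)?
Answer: 2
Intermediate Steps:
r = -3 (r = -1*(-3)*(-1) = 3*(-1) = -3)
f(v, R) = 0 (f(v, R) = -5 + 5 = 0)
V(a, Q) = -1 (V(a, Q) = 1/(-1) = -1)
h + 14*V(-4, f(3 + 5, 1)) = 16 + 14*(-1) = 16 - 14 = 2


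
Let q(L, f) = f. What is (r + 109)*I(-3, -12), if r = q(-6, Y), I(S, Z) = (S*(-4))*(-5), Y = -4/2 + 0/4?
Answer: -6420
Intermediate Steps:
Y = -2 (Y = -4*1/2 + 0*(1/4) = -2 + 0 = -2)
I(S, Z) = 20*S (I(S, Z) = -4*S*(-5) = 20*S)
r = -2
(r + 109)*I(-3, -12) = (-2 + 109)*(20*(-3)) = 107*(-60) = -6420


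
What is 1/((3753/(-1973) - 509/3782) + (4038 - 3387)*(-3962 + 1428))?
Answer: -7461886/12309396047827 ≈ -6.0619e-7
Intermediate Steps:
1/((3753/(-1973) - 509/3782) + (4038 - 3387)*(-3962 + 1428)) = 1/((3753*(-1/1973) - 509*1/3782) + 651*(-2534)) = 1/((-3753/1973 - 509/3782) - 1649634) = 1/(-15198103/7461886 - 1649634) = 1/(-12309396047827/7461886) = -7461886/12309396047827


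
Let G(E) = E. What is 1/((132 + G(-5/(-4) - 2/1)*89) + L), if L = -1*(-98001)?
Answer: 4/392265 ≈ 1.0197e-5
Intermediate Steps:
L = 98001
1/((132 + G(-5/(-4) - 2/1)*89) + L) = 1/((132 + (-5/(-4) - 2/1)*89) + 98001) = 1/((132 + (-5*(-¼) - 2*1)*89) + 98001) = 1/((132 + (5/4 - 2)*89) + 98001) = 1/((132 - ¾*89) + 98001) = 1/((132 - 267/4) + 98001) = 1/(261/4 + 98001) = 1/(392265/4) = 4/392265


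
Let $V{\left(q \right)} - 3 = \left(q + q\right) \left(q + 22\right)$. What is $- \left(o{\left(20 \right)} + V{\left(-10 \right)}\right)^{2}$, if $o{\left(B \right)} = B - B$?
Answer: $-56169$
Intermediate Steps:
$o{\left(B \right)} = 0$
$V{\left(q \right)} = 3 + 2 q \left(22 + q\right)$ ($V{\left(q \right)} = 3 + \left(q + q\right) \left(q + 22\right) = 3 + 2 q \left(22 + q\right)$)
$- \left(o{\left(20 \right)} + V{\left(-10 \right)}\right)^{2} = - \left(0 + \left(3 + 2 \left(-10\right)^{2} + 44 \left(-10\right)\right)\right)^{2} = - \left(0 + \left(3 + 2 \cdot 100 - 440\right)\right)^{2} = - \left(0 + \left(3 + 200 - 440\right)\right)^{2} = - \left(0 - 237\right)^{2} = - \left(-237\right)^{2} = \left(-1\right) 56169 = -56169$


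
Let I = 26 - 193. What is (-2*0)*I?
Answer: 0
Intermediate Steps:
I = -167
(-2*0)*I = -2*0*(-167) = 0*(-167) = 0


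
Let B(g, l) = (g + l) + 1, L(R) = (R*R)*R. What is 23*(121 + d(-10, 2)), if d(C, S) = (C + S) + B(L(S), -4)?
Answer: 2714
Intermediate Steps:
L(R) = R**3 (L(R) = R**2*R = R**3)
B(g, l) = 1 + g + l
d(C, S) = -3 + C + S + S**3 (d(C, S) = (C + S) + (1 + S**3 - 4) = (C + S) + (-3 + S**3) = -3 + C + S + S**3)
23*(121 + d(-10, 2)) = 23*(121 + (-3 - 10 + 2 + 2**3)) = 23*(121 + (-3 - 10 + 2 + 8)) = 23*(121 - 3) = 23*118 = 2714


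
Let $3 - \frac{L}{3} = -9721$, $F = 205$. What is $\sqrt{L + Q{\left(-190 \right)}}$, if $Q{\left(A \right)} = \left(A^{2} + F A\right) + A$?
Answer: $2 \sqrt{6533} \approx 161.65$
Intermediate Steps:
$L = 29172$ ($L = 9 - -29163 = 9 + 29163 = 29172$)
$Q{\left(A \right)} = A^{2} + 206 A$ ($Q{\left(A \right)} = \left(A^{2} + 205 A\right) + A = A^{2} + 206 A$)
$\sqrt{L + Q{\left(-190 \right)}} = \sqrt{29172 - 190 \left(206 - 190\right)} = \sqrt{29172 - 3040} = \sqrt{26132} = 2 \sqrt{6533}$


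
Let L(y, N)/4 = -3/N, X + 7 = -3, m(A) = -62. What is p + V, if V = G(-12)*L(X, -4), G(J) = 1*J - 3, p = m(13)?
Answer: -107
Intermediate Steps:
X = -10 (X = -7 - 3 = -10)
L(y, N) = -12/N (L(y, N) = 4*(-3/N) = -12/N)
p = -62
G(J) = -3 + J (G(J) = J - 3 = -3 + J)
V = -45 (V = (-3 - 12)*(-12/(-4)) = -(-180)*(-1)/4 = -15*3 = -45)
p + V = -62 - 45 = -107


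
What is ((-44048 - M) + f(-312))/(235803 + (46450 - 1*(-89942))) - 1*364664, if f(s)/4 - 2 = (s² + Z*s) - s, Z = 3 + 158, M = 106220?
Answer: -135726078044/372195 ≈ -3.6466e+5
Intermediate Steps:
Z = 161
f(s) = 8 + 4*s² + 640*s (f(s) = 8 + 4*((s² + 161*s) - s) = 8 + 4*(s² + 160*s) = 8 + (4*s² + 640*s) = 8 + 4*s² + 640*s)
((-44048 - M) + f(-312))/(235803 + (46450 - 1*(-89942))) - 1*364664 = ((-44048 - 1*106220) + (8 + 4*(-312)² + 640*(-312)))/(235803 + (46450 - 1*(-89942))) - 1*364664 = ((-44048 - 106220) + (8 + 4*97344 - 199680))/(235803 + (46450 + 89942)) - 364664 = (-150268 + (8 + 389376 - 199680))/(235803 + 136392) - 364664 = (-150268 + 189704)/372195 - 364664 = 39436*(1/372195) - 364664 = 39436/372195 - 364664 = -135726078044/372195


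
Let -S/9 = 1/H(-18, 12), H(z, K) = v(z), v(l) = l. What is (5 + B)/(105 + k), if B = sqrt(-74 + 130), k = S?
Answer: 10/211 + 4*sqrt(14)/211 ≈ 0.11833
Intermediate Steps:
H(z, K) = z
S = 1/2 (S = -9/(-18) = -9*(-1/18) = 1/2 ≈ 0.50000)
k = 1/2 ≈ 0.50000
B = 2*sqrt(14) (B = sqrt(56) = 2*sqrt(14) ≈ 7.4833)
(5 + B)/(105 + k) = (5 + 2*sqrt(14))/(105 + 1/2) = (5 + 2*sqrt(14))/(211/2) = (5 + 2*sqrt(14))*(2/211) = 10/211 + 4*sqrt(14)/211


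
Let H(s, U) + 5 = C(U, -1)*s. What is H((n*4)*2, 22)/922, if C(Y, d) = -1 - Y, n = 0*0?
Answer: -5/922 ≈ -0.0054230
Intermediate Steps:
n = 0
H(s, U) = -5 + s*(-1 - U) (H(s, U) = -5 + (-1 - U)*s = -5 + s*(-1 - U))
H((n*4)*2, 22)/922 = (-5 - (0*4)*2*(1 + 22))/922 = (-5 - 1*0*2*23)*(1/922) = (-5 - 1*0*23)*(1/922) = (-5 + 0)*(1/922) = -5*1/922 = -5/922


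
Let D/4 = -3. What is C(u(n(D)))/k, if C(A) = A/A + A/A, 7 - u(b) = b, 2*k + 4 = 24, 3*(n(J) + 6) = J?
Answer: 1/5 ≈ 0.20000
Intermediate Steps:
D = -12 (D = 4*(-3) = -12)
n(J) = -6 + J/3
k = 10 (k = -2 + (1/2)*24 = -2 + 12 = 10)
u(b) = 7 - b
C(A) = 2 (C(A) = 1 + 1 = 2)
C(u(n(D)))/k = 2/10 = (1/10)*2 = 1/5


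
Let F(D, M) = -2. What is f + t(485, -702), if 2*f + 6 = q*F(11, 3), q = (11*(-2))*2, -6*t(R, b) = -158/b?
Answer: 86267/2106 ≈ 40.962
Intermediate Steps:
t(R, b) = 79/(3*b) (t(R, b) = -(-79)/(3*b) = 79/(3*b))
q = -44 (q = -22*2 = -44)
f = 41 (f = -3 + (-44*(-2))/2 = -3 + (½)*88 = -3 + 44 = 41)
f + t(485, -702) = 41 + (79/3)/(-702) = 41 + (79/3)*(-1/702) = 41 - 79/2106 = 86267/2106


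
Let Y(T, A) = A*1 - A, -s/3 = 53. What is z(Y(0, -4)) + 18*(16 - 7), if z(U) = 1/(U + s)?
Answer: 25757/159 ≈ 161.99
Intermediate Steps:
s = -159 (s = -3*53 = -159)
Y(T, A) = 0 (Y(T, A) = A - A = 0)
z(U) = 1/(-159 + U) (z(U) = 1/(U - 159) = 1/(-159 + U))
z(Y(0, -4)) + 18*(16 - 7) = 1/(-159 + 0) + 18*(16 - 7) = 1/(-159) + 18*9 = -1/159 + 162 = 25757/159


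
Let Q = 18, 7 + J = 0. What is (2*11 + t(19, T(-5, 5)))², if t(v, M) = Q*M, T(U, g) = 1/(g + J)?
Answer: 169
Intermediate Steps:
J = -7 (J = -7 + 0 = -7)
T(U, g) = 1/(-7 + g) (T(U, g) = 1/(g - 7) = 1/(-7 + g))
t(v, M) = 18*M
(2*11 + t(19, T(-5, 5)))² = (2*11 + 18/(-7 + 5))² = (22 + 18/(-2))² = (22 + 18*(-½))² = (22 - 9)² = 13² = 169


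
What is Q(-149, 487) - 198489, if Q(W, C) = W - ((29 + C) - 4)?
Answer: -199150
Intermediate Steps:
Q(W, C) = -25 + W - C (Q(W, C) = W - (25 + C) = W + (-25 - C) = -25 + W - C)
Q(-149, 487) - 198489 = (-25 - 149 - 1*487) - 198489 = (-25 - 149 - 487) - 198489 = -661 - 198489 = -199150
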